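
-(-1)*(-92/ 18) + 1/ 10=-451/ 90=-5.01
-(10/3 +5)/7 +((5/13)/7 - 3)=-1129/273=-4.14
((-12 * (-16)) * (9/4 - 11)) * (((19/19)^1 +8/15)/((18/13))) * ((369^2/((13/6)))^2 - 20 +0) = -859654273007488/117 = -7347472418867.42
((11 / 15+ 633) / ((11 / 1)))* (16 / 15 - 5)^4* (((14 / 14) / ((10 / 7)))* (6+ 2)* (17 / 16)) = 6853664203127 / 83531250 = 82049.10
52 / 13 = 4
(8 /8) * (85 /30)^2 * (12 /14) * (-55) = -378.45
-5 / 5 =-1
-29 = -29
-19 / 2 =-9.50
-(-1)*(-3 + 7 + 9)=13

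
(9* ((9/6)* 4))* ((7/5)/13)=378/65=5.82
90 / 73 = 1.23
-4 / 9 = -0.44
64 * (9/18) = 32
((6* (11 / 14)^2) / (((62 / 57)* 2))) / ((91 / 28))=20691 / 39494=0.52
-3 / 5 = -0.60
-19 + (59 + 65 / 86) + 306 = 29821 / 86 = 346.76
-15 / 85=-3 / 17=-0.18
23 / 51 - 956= -955.55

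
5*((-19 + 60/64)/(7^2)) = -1445/784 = -1.84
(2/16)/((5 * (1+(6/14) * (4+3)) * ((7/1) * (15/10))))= 1/1680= 0.00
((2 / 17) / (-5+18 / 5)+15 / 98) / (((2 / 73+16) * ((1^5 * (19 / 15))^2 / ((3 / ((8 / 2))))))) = 125925 / 62548304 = 0.00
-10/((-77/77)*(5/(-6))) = -12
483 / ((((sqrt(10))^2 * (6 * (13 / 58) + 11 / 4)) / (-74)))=-2073036 / 2375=-872.86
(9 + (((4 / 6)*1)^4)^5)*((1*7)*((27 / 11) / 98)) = 31382108185 / 19887585102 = 1.58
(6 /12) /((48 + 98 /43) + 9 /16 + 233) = 344 /195283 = 0.00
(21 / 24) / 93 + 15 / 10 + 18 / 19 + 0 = 34729 / 14136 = 2.46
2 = 2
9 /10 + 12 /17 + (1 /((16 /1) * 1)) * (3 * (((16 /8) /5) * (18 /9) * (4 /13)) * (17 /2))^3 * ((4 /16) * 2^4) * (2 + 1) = 1746885981 /9337250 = 187.09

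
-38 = -38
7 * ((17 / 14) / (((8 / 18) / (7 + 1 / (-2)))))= 1989 / 16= 124.31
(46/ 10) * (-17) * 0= 0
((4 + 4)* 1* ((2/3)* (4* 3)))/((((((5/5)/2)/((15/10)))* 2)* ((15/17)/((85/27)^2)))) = 786080/729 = 1078.30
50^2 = 2500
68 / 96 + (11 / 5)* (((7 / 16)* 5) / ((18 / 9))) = 299 / 96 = 3.11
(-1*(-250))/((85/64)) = 188.24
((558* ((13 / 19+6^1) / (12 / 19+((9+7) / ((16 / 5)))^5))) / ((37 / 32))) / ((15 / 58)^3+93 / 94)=6931839238656 / 6761394465409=1.03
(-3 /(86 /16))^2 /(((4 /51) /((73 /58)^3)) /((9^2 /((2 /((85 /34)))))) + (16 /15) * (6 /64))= 9256488347520 /2982941427539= 3.10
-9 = -9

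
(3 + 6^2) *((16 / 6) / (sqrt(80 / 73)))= 26 *sqrt(365) / 5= 99.35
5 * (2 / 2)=5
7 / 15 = 0.47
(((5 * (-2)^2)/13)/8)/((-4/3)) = -15/104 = -0.14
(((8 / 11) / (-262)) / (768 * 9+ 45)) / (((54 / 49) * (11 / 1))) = -98 / 2977435989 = -0.00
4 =4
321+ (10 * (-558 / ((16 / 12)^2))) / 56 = 264.95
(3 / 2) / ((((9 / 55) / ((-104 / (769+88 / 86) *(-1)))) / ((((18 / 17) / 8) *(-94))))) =-222310 / 14433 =-15.40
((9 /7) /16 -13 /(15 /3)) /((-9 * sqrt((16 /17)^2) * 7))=0.04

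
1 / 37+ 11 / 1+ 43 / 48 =11.92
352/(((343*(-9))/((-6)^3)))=8448/343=24.63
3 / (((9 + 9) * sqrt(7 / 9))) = sqrt(7) / 14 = 0.19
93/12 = 31/4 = 7.75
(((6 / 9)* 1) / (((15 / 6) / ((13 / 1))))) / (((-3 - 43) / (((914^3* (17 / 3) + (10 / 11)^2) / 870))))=-20418142538404 / 54477225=-374801.44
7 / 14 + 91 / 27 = 209 / 54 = 3.87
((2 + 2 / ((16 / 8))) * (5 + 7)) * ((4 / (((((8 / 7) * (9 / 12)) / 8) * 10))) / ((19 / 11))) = 7392 / 95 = 77.81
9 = 9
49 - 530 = -481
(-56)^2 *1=3136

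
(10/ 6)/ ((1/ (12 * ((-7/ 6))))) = -70/ 3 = -23.33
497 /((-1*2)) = -497 /2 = -248.50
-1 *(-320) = 320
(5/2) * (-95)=-475/2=-237.50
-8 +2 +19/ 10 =-41/ 10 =-4.10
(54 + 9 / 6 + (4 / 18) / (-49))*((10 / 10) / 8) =6.94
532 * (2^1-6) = -2128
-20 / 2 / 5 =-2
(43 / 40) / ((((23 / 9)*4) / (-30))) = -1161 / 368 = -3.15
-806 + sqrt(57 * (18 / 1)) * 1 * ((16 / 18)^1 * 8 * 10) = -806 + 640 * sqrt(114) / 3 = 1471.78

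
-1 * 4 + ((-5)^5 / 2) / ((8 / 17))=-53189 / 16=-3324.31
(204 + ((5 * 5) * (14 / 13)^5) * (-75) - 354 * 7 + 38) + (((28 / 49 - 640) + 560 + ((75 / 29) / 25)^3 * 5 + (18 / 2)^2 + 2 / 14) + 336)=-292489155402491 / 63388254839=-4614.25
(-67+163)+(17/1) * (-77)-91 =-1304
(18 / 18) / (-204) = -1 / 204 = -0.00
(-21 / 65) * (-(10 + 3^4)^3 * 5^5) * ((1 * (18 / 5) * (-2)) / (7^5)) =-2281500 / 7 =-325928.57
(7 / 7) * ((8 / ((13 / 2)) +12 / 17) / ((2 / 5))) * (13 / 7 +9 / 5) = 27392 / 1547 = 17.71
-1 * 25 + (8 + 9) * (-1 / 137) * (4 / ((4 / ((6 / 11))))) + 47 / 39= -23.86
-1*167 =-167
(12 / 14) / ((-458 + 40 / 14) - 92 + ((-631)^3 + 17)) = -3 / 879340424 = -0.00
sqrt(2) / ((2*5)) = sqrt(2) / 10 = 0.14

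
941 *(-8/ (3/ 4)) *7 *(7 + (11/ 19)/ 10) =-47110224/ 95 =-495897.09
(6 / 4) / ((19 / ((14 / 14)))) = 3 / 38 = 0.08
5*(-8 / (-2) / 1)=20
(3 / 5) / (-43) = -3 / 215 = -0.01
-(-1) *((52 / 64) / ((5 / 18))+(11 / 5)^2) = 1553 / 200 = 7.76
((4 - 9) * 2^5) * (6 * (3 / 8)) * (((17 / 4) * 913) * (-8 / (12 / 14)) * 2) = 26075280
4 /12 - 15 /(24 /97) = -1447 /24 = -60.29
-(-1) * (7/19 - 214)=-4059/19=-213.63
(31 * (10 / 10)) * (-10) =-310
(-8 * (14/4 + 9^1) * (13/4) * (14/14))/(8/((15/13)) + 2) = -4875/134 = -36.38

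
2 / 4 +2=5 / 2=2.50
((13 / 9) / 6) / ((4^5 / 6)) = 13 / 9216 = 0.00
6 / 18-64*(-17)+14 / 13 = 42487 / 39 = 1089.41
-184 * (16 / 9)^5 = -192937984 / 59049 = -3267.42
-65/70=-13/14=-0.93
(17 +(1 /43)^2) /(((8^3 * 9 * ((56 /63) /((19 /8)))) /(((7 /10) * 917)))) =1916861037 /302940160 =6.33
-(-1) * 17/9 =17/9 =1.89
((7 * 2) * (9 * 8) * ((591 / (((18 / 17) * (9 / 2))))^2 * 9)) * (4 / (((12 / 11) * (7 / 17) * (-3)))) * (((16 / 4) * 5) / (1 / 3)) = -671153531840 / 27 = -24857538216.30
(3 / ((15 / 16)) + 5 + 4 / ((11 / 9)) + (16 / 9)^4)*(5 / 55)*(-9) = -7744471 / 441045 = -17.56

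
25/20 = 5/4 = 1.25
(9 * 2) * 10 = 180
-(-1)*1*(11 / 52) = 11 / 52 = 0.21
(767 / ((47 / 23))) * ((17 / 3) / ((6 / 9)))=299897 / 94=3190.39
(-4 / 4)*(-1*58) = 58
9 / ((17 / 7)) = 63 / 17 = 3.71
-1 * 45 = -45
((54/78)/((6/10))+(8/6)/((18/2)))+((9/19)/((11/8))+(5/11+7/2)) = 821773/146718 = 5.60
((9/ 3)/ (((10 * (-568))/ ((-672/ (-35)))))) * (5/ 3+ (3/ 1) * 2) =-138/ 1775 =-0.08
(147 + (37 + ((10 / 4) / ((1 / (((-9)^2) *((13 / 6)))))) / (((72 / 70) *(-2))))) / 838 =-937 / 26816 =-0.03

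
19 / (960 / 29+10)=551 / 1250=0.44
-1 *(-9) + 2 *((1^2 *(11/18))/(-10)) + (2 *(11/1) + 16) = 46.88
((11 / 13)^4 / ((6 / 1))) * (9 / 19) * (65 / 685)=43923 / 11437582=0.00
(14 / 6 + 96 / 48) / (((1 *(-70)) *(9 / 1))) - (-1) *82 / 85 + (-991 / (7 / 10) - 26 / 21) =-1299883 / 918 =-1415.99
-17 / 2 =-8.50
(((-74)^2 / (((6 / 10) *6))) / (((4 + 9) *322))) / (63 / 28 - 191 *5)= -740 / 1940211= -0.00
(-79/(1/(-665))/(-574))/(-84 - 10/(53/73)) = 397765/424924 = 0.94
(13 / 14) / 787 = 13 / 11018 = 0.00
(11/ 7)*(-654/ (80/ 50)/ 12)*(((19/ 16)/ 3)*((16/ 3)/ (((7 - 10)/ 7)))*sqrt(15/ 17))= 113905*sqrt(255)/ 7344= 247.67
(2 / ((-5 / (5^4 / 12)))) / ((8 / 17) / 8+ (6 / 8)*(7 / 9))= -4250 / 131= -32.44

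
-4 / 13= -0.31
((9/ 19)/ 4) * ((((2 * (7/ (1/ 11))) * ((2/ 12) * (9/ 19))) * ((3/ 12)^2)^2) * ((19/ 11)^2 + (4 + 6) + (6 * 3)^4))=2400993063/ 4066304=590.46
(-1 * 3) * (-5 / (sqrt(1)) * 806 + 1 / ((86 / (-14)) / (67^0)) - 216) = 547755 / 43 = 12738.49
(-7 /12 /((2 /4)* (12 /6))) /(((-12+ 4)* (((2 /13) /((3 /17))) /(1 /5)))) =91 /5440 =0.02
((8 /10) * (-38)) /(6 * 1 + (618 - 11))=-152 /3065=-0.05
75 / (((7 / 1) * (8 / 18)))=675 / 28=24.11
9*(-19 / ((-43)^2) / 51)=-57 / 31433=-0.00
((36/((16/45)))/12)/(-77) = -135/1232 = -0.11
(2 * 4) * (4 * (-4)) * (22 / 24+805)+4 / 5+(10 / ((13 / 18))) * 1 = -20112824 / 195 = -103142.69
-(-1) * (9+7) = 16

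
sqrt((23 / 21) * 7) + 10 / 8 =5 / 4 + sqrt(69) / 3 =4.02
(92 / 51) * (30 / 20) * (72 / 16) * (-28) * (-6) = 34776 / 17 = 2045.65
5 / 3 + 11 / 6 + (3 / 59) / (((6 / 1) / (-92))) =321 / 118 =2.72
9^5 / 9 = 6561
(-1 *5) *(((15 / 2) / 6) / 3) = -25 / 12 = -2.08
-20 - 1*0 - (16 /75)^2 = -112756 /5625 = -20.05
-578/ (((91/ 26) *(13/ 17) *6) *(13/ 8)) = -78608/ 3549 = -22.15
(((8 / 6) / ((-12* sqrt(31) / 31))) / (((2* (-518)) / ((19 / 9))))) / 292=19* sqrt(31) / 24503472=0.00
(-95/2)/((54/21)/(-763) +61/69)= -35010255/649118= -53.94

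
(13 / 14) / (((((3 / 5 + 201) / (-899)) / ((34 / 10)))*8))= -198679 / 112896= -1.76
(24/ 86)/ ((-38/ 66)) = -396/ 817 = -0.48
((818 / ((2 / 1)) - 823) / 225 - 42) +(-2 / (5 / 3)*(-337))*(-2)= -21316 / 25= -852.64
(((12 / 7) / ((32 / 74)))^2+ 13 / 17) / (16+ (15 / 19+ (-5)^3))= -4173331 / 27402368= -0.15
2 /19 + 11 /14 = 0.89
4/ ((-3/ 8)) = -32/ 3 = -10.67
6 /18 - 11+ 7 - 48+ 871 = 2458 /3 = 819.33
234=234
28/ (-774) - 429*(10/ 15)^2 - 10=-77672/ 387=-200.70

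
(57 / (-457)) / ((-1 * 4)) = 57 / 1828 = 0.03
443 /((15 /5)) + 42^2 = 5735 /3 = 1911.67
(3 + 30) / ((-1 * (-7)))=33 / 7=4.71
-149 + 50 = -99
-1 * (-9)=9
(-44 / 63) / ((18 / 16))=-352 / 567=-0.62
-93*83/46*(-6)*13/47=301041/1081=278.48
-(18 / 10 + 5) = -34 / 5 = -6.80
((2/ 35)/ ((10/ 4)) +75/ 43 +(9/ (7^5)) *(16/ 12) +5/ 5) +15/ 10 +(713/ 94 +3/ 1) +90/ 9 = 21104397484/ 849173675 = 24.85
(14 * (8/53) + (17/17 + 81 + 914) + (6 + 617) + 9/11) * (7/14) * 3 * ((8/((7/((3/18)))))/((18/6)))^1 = 1891172/12243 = 154.47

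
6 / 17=0.35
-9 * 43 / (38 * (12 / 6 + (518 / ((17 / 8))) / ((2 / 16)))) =-2193 / 420356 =-0.01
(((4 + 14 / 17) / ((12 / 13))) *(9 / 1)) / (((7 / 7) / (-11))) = -17589 / 34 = -517.32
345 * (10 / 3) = 1150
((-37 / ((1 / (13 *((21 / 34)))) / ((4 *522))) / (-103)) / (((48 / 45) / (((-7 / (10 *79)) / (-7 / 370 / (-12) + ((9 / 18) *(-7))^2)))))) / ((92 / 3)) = -13168623195 / 98895828628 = -0.13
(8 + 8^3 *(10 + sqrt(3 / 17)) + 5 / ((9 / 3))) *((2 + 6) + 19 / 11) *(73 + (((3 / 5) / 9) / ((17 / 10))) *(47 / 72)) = 1836291200 *sqrt(51) / 85833 + 20070088975 / 5508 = 3796589.06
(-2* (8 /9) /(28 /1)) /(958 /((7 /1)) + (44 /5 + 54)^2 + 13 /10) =-200 /12858291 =-0.00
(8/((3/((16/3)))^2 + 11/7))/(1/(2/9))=28672/30447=0.94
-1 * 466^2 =-217156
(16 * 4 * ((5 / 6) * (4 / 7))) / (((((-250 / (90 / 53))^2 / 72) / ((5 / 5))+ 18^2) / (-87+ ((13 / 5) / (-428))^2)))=-6196306082112 / 1460683512995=-4.24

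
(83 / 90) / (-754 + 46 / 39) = -1079 / 880800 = -0.00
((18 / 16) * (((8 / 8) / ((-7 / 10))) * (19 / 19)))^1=-45 / 28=-1.61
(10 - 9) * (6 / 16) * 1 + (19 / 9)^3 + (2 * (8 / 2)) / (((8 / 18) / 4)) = 81.78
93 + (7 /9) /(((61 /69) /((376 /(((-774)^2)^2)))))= 763497982909285 /8209655730126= 93.00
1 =1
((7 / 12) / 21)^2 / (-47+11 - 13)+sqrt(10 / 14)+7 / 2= 4.35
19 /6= 3.17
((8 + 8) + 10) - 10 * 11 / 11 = 16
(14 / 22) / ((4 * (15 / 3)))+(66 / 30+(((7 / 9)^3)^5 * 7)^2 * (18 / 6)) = 7180993659377381184026688058117 / 3108684940182521591048258434740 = 2.31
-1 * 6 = -6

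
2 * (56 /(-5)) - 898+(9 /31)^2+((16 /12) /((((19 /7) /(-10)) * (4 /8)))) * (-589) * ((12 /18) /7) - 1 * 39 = -17652808 /43245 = -408.20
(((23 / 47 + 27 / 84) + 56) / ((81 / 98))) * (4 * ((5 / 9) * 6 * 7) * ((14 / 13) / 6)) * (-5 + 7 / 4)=-1582945 / 423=-3742.19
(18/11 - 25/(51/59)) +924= 503057/561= 896.71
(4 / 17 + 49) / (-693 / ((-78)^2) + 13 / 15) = 65.41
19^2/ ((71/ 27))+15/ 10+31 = 24109/ 142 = 169.78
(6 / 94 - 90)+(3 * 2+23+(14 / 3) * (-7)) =-13198 / 141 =-93.60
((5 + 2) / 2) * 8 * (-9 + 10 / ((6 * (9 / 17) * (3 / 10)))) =3388 / 81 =41.83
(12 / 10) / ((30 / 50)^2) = 10 / 3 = 3.33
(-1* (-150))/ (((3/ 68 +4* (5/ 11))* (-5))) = -22440/ 1393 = -16.11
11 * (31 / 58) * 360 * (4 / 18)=13640 / 29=470.34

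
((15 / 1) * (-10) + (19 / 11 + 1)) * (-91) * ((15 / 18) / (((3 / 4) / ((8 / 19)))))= 1310400 / 209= 6269.86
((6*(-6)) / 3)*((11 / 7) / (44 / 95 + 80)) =-1045 / 4459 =-0.23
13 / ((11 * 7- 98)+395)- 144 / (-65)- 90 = -2133199 / 24310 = -87.75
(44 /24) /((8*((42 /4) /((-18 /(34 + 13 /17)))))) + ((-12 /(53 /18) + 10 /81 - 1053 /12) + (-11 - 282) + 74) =-3678874861 /11840094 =-310.71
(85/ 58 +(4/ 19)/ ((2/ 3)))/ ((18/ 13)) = 25519/ 19836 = 1.29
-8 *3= -24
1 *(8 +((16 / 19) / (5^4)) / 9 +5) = 1389391 / 106875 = 13.00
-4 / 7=-0.57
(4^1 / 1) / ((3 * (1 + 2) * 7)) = 4 / 63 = 0.06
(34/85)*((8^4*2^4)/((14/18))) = 1179648/35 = 33704.23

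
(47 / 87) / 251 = 47 / 21837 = 0.00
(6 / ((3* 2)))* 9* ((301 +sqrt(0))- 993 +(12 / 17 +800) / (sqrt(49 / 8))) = -6228 +245016* sqrt(2) / 119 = -3316.19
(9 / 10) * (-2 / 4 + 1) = 9 / 20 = 0.45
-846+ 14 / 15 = -12676 / 15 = -845.07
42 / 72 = 7 / 12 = 0.58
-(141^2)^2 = -395254161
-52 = -52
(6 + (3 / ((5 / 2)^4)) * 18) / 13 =4614 / 8125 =0.57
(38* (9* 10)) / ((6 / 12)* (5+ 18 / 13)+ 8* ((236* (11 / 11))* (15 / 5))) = 0.60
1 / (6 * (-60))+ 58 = 20879 / 360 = 58.00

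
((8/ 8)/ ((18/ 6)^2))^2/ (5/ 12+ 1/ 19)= 76/ 2889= 0.03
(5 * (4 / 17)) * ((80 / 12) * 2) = 800 / 51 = 15.69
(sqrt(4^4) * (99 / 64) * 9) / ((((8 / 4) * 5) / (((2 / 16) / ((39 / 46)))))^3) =401511 / 562432000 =0.00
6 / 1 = 6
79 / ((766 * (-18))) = -79 / 13788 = -0.01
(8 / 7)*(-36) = -288 / 7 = -41.14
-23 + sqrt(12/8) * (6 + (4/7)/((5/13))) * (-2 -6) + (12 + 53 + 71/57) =2465/57 -1048 * sqrt(6)/35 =-30.10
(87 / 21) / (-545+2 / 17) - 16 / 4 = -259857 / 64841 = -4.01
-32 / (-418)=16 / 209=0.08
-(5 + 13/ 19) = -108/ 19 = -5.68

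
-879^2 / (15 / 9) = -463584.60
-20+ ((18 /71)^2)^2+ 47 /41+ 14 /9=-162164023679 /9376910289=-17.29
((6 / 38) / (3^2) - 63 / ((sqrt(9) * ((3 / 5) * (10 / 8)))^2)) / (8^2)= -2125 / 10944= -0.19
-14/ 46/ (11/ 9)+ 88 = 87.75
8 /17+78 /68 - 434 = -14701 /34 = -432.38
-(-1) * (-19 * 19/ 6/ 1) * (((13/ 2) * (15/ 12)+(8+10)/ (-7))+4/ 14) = -39349/ 112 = -351.33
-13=-13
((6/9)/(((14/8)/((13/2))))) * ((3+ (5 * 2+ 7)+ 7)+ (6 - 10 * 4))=-52/3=-17.33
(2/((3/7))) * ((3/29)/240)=7/3480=0.00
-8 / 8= -1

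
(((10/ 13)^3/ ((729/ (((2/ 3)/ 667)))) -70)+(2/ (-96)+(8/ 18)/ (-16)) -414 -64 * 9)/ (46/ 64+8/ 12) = -108712737856358/ 142080690843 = -765.15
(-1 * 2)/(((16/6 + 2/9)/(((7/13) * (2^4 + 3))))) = -1197/169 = -7.08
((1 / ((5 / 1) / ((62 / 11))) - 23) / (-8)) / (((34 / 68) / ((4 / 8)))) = 1203 / 440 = 2.73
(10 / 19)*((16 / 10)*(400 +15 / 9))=19280 / 57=338.25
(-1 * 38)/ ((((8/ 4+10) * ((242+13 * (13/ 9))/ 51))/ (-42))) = 61047/ 2347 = 26.01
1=1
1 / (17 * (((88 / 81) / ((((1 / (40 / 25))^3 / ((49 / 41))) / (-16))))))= -415125 / 600506368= -0.00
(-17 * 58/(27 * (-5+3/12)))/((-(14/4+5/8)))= -31552/16929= -1.86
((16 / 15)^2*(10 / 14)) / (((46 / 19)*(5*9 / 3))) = 0.02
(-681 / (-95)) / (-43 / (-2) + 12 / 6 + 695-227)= 1362 / 93385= 0.01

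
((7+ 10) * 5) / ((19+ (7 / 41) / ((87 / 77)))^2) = 1081496565 / 4666529344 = 0.23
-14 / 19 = -0.74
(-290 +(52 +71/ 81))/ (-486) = 19207/ 39366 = 0.49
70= 70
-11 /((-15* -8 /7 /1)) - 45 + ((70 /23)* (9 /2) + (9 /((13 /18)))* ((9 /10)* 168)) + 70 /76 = 1853.16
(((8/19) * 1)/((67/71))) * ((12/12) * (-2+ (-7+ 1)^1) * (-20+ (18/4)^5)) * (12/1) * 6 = -597173616/1273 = -469107.32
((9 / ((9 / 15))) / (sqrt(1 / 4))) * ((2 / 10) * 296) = 1776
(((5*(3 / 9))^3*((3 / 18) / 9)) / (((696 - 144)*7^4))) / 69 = 125 / 133333061904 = 0.00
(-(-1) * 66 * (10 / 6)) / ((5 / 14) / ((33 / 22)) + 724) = 2310 / 15209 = 0.15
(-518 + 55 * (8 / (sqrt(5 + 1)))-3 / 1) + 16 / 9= -4673 / 9 + 220 * sqrt(6) / 3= -339.59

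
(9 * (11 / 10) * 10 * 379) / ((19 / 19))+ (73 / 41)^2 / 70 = 4415101399 / 117670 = 37521.05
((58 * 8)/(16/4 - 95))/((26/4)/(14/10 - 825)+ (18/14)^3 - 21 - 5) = 187253696/877069687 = 0.21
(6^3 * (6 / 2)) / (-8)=-81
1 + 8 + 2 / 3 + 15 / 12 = 131 / 12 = 10.92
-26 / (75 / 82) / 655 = -2132 / 49125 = -0.04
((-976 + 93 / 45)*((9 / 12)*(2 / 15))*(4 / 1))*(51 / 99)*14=-6953884 / 2475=-2809.65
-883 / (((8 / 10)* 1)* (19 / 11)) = -48565 / 76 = -639.01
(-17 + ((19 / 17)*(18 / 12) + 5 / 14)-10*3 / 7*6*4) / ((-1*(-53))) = -2003 / 901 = -2.22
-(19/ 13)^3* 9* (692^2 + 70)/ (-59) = 228085.10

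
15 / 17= 0.88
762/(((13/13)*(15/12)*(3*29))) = 1016/145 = 7.01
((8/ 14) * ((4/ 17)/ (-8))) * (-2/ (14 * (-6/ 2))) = -2/ 2499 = -0.00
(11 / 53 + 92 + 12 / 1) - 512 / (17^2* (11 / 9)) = 17313393 / 168487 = 102.76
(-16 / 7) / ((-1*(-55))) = -16 / 385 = -0.04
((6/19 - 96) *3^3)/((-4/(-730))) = -8958195/19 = -471483.95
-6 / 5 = -1.20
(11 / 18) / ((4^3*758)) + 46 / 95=40168981 / 82955520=0.48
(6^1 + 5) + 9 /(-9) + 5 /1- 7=8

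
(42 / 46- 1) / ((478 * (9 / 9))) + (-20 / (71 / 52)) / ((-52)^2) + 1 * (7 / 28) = 4960099 / 20294924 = 0.24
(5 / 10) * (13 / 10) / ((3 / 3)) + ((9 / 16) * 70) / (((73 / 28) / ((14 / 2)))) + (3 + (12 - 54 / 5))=110.57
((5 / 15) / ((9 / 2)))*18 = 4 / 3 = 1.33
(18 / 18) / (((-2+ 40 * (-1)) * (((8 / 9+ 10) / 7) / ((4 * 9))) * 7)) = -27 / 343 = -0.08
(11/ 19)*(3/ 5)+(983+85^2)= 779793/ 95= 8208.35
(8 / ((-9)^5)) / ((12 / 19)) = -38 / 177147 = -0.00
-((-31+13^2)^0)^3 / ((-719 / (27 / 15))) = 9 / 3595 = 0.00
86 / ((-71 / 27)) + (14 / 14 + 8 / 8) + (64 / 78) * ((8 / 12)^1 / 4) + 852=6823640 / 8307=821.43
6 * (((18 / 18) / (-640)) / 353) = -3 / 112960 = -0.00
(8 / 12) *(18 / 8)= 3 / 2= 1.50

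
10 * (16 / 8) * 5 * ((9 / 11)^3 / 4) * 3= 54675 / 1331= 41.08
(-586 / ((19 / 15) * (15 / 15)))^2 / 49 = 77264100 / 17689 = 4367.92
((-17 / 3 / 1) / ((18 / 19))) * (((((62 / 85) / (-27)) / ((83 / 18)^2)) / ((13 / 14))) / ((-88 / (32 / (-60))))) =32984 / 664960725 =0.00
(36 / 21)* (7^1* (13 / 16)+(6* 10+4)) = 3345 / 28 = 119.46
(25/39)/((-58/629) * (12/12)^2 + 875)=15725/21462363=0.00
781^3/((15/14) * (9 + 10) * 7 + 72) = 86614462/39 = 2220883.64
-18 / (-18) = 1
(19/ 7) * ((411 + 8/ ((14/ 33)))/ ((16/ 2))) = 57171/ 392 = 145.84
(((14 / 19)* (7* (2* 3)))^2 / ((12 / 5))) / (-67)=-144060 / 24187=-5.96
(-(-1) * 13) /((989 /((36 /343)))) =468 /339227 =0.00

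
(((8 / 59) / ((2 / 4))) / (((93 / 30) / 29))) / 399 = 4640 / 729771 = 0.01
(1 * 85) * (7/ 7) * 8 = 680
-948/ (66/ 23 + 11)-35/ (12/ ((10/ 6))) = -840769/ 11484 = -73.21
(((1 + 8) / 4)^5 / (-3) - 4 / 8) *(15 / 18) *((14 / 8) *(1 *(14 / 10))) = -989555 / 24576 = -40.27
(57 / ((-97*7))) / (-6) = 19 / 1358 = 0.01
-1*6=-6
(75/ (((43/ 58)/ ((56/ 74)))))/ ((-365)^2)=4872/ 8478439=0.00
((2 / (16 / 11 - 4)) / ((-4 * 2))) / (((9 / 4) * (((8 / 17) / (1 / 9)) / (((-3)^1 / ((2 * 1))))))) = -187 / 12096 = -0.02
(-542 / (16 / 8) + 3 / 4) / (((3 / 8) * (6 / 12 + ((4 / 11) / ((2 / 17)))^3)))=-5755244 / 239817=-24.00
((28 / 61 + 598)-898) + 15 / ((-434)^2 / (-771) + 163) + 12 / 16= -4572725975 / 15294652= -298.98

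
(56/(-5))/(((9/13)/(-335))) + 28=49028/9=5447.56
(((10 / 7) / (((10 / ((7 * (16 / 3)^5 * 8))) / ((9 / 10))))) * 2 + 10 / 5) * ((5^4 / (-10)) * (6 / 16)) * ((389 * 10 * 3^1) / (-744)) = 203954596375 / 8928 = 22844376.83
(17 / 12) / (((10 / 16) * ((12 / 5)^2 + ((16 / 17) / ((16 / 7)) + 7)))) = 1445 / 8397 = 0.17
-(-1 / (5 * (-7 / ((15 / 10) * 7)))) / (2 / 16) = -12 / 5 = -2.40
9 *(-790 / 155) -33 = -78.87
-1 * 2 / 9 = -2 / 9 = -0.22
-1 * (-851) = 851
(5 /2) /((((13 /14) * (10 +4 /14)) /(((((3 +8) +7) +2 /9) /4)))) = 10045 /8424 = 1.19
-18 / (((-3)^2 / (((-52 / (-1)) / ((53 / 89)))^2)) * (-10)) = 21418384 / 14045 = 1524.98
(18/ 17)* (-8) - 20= -484/ 17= -28.47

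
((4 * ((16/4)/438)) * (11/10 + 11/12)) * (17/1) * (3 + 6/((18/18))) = 4114/365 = 11.27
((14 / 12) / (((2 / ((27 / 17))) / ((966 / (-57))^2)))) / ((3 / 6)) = 3266046 / 6137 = 532.19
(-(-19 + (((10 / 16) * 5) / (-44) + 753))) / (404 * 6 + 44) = -258343 / 868736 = -0.30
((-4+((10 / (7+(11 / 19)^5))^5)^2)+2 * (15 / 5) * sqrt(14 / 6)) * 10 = 20 * sqrt(21)+370582149074287979556353816326567664564476184686842628324108945691084645 / 1310683150103194098303115286019417044214197997832618458718185782771712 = 374.39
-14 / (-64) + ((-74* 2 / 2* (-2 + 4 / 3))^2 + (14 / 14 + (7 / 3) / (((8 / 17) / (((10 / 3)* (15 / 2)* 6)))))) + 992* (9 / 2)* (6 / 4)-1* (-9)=2846519 / 288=9883.75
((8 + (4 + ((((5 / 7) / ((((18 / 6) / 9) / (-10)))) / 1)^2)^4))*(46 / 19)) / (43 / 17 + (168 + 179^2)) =3341478.24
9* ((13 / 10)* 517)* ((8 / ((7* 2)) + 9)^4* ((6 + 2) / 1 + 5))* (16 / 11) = 11524345495416 / 12005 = 959962140.39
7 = 7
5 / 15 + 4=13 / 3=4.33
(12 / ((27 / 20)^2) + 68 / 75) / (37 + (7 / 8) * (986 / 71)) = 12924272 / 84800925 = 0.15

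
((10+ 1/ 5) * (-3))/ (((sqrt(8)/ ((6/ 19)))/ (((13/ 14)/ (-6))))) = 1989 * sqrt(2)/ 5320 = 0.53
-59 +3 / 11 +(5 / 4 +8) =-2177 / 44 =-49.48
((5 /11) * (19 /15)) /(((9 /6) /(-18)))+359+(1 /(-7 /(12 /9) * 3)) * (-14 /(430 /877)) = 7532843 /21285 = 353.90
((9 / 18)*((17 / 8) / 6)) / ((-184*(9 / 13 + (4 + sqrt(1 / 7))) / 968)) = -0.18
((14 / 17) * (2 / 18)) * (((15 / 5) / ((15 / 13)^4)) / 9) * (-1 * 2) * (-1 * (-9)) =-799708 / 2581875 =-0.31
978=978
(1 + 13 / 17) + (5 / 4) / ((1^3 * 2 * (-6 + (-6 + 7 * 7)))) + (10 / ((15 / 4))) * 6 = 89477 / 5032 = 17.78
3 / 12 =1 / 4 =0.25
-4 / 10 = -2 / 5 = -0.40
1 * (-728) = -728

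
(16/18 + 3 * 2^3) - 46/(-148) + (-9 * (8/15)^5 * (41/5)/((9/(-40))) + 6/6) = 2267604271/56193750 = 40.35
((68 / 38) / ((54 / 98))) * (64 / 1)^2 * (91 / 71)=620978176 / 36423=17049.07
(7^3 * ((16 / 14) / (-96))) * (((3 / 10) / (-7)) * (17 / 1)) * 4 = 119 / 10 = 11.90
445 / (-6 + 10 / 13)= -5785 / 68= -85.07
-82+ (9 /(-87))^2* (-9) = -69043 /841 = -82.10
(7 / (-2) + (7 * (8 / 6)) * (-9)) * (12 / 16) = -525 / 8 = -65.62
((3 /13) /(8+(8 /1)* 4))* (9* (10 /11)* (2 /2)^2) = 27 /572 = 0.05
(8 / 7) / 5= 8 / 35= 0.23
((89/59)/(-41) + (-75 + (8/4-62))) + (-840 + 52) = -2232826/2419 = -923.04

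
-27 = -27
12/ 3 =4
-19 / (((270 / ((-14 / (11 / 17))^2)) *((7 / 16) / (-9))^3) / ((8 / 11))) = 9716170752 / 46585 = 208568.65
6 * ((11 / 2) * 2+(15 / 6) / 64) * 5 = 21195 / 64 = 331.17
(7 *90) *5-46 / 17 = 53504 / 17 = 3147.29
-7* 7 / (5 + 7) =-49 / 12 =-4.08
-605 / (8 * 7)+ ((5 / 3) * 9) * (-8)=-7325 / 56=-130.80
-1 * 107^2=-11449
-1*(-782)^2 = -611524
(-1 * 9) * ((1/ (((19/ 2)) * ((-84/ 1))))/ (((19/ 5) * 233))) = 15/ 1177582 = 0.00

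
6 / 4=3 / 2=1.50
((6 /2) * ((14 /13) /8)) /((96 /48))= 21 /104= 0.20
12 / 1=12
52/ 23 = 2.26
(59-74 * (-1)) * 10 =1330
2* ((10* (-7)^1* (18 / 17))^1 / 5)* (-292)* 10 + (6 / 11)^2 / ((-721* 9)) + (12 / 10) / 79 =50714388649322 / 585823315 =86569.43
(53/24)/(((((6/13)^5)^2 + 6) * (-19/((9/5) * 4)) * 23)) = -137858491849/22735307506100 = -0.01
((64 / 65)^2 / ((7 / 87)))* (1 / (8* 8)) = 0.19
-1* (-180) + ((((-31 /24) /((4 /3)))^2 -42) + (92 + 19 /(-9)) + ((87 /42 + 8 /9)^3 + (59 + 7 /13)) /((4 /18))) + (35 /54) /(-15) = 226882564187 /369847296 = 613.45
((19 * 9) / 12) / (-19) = -0.75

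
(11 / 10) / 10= 11 / 100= 0.11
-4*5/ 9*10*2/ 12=-100/ 27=-3.70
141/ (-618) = -47/ 206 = -0.23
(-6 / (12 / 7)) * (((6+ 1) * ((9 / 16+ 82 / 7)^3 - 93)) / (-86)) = 2468951071 / 4931584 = 500.64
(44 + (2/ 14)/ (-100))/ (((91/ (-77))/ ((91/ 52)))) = -338789/ 5200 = -65.15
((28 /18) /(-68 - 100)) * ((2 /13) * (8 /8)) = -1 /702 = -0.00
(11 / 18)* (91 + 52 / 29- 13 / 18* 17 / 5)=2593591 / 46980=55.21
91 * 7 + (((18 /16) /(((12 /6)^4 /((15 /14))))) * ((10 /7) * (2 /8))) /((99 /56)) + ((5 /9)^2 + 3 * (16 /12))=255995963 /399168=641.32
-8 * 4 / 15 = -32 / 15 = -2.13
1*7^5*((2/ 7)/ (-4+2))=-2401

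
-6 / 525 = -2 / 175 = -0.01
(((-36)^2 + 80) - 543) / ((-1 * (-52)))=16.02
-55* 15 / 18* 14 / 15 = -385 / 9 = -42.78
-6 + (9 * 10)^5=5904899994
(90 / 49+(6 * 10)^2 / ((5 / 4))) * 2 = 282420 / 49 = 5763.67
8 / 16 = 1 / 2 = 0.50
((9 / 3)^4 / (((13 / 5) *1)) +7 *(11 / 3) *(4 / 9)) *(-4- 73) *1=-3277.22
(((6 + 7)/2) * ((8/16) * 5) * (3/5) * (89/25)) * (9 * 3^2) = 281151/100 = 2811.51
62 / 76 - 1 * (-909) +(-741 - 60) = 4135 / 38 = 108.82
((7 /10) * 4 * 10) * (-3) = -84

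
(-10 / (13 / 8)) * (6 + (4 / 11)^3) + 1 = -626697 / 17303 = -36.22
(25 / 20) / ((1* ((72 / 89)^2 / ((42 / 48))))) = 277235 / 165888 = 1.67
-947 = -947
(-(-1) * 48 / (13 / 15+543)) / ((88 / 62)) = 2790 / 44869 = 0.06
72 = 72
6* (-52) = -312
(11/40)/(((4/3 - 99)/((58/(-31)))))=957/181660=0.01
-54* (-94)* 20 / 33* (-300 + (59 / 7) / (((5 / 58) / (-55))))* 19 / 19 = -1344869280 / 77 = -17465834.81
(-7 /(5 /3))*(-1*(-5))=-21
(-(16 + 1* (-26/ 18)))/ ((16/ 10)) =-655/ 72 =-9.10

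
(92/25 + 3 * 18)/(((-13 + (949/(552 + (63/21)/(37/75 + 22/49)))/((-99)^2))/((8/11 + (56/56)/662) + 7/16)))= -1149539745301101/222142782924400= -5.17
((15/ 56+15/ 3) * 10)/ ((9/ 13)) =76.09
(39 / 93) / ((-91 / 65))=-65 / 217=-0.30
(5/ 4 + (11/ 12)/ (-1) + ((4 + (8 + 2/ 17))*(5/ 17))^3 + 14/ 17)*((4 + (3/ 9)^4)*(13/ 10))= 242.17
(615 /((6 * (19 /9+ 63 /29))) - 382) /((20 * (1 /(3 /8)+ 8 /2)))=-2401941 /894400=-2.69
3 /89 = 0.03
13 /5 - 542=-2697 /5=-539.40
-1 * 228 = -228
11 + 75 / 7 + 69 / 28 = 677 / 28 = 24.18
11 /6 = 1.83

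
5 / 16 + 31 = 501 / 16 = 31.31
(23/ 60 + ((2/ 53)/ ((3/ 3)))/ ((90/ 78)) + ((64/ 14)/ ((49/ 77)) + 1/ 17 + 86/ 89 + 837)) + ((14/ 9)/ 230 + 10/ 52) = 845.82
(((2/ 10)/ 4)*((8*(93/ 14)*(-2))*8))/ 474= -248/ 2765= -0.09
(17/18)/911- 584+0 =-584.00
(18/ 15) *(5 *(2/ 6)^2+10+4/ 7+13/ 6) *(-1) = -335/ 21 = -15.95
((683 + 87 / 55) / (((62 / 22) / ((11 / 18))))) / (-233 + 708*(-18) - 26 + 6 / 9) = -207086 / 18138255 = -0.01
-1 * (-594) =594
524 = 524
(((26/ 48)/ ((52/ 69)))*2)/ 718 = 23/ 11488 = 0.00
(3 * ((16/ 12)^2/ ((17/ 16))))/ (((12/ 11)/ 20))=14080/ 153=92.03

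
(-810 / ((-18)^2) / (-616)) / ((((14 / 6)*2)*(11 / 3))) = 45 / 189728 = 0.00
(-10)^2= 100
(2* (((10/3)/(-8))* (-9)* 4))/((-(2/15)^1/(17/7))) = -3825/7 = -546.43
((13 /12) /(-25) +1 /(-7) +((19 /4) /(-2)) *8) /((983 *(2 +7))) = -40291 /18578700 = -0.00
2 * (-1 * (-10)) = 20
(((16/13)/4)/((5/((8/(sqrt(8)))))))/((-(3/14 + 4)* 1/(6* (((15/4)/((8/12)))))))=-756* sqrt(2)/767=-1.39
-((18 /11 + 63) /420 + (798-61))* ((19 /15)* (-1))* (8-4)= 21569123 /5775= 3734.91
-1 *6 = -6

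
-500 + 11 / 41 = -20489 / 41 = -499.73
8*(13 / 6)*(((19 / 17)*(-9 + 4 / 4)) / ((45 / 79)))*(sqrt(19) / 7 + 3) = -624416 / 765 - 624416*sqrt(19) / 16065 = -985.65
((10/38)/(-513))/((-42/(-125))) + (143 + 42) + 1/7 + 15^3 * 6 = 8365615547/409374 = 20435.14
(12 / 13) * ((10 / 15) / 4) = 2 / 13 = 0.15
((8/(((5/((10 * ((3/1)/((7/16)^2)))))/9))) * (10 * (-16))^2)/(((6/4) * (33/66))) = 3774873600/49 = 77038236.73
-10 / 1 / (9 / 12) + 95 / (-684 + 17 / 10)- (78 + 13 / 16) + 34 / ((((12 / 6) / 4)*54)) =-268301849 / 2947536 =-91.03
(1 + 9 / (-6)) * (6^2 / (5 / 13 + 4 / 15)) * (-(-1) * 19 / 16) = -33345 / 1016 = -32.82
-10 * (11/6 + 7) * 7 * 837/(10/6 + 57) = -1552635/176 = -8821.79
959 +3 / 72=23017 / 24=959.04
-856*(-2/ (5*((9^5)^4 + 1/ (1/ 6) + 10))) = 0.00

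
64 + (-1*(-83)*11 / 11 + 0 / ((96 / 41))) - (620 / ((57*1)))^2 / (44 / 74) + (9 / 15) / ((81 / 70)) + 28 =-2515631 / 107217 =-23.46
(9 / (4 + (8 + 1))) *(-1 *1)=-9 / 13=-0.69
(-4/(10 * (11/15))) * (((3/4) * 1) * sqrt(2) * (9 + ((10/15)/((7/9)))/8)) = -2295 * sqrt(2)/616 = -5.27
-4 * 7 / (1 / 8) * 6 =-1344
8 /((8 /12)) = 12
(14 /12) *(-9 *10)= -105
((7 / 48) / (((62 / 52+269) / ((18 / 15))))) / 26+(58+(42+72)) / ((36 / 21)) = 84581021 / 843000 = 100.33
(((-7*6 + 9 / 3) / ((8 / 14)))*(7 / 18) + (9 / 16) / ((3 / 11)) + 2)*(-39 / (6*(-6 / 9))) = -14027 / 64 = -219.17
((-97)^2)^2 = 88529281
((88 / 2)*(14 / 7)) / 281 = 88 / 281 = 0.31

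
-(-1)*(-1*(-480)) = 480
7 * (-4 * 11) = -308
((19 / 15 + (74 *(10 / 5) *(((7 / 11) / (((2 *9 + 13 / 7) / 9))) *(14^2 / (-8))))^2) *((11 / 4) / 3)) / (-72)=-38355225504319 / 2754401760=-13925.07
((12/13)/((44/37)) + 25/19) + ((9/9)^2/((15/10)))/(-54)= 457687/220077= 2.08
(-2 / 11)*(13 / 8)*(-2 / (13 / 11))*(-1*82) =-41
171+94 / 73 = 172.29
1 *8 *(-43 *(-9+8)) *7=2408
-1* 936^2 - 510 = -876606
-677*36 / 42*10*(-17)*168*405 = 6712048800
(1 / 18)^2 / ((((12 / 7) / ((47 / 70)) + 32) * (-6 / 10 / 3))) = -235 / 526176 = -0.00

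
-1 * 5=-5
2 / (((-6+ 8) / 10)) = 10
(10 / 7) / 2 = 5 / 7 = 0.71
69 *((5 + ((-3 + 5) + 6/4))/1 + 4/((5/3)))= 7521/10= 752.10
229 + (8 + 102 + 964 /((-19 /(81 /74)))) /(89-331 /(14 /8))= 112583871 /492803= 228.46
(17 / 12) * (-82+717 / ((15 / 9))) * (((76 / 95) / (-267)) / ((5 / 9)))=-29597 / 11125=-2.66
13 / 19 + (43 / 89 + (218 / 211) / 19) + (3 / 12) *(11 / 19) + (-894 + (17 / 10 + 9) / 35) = -222868419611 / 249760700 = -892.33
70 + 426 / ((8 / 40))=2200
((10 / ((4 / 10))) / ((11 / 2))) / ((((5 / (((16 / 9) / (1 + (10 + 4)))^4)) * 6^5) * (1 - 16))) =-4096 / 2663515861875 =-0.00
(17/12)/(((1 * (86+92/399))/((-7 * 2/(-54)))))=15827/3715848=0.00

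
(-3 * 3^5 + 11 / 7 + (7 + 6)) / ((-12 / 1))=1667 / 28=59.54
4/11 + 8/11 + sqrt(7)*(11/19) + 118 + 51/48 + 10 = 11*sqrt(7)/19 + 22907/176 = 131.69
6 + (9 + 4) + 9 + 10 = 38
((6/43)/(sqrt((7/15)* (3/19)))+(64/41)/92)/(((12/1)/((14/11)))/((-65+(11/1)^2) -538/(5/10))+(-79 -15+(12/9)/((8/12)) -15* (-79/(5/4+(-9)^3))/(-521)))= -515654540* sqrt(665)/2380075860501 -704308640/3819191497083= -0.01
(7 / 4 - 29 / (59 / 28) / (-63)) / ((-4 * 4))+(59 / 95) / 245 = -95307719 / 790977600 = -0.12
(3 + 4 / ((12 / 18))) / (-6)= -3 / 2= -1.50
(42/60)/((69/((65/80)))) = 91/11040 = 0.01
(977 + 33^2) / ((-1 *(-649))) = 2066 / 649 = 3.18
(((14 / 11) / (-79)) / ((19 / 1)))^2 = 196 / 272613121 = 0.00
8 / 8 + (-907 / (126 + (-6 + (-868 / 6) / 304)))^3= -70586456617649161 / 161905358721527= -435.97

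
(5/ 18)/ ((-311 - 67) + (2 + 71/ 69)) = -115/ 155238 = -0.00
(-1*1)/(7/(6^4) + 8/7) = -9072/10417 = -0.87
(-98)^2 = 9604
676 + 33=709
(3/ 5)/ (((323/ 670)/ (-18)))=-7236/ 323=-22.40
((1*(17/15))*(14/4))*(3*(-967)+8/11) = -3796457/330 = -11504.42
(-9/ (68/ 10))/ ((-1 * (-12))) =-15/ 136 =-0.11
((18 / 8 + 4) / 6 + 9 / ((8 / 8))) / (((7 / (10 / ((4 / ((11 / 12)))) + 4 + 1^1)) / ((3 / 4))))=6025 / 768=7.85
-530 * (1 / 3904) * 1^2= -265 / 1952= -0.14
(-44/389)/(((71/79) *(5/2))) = -6952/138095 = -0.05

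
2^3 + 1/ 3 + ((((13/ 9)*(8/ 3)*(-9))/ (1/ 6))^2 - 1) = 129814/ 3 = 43271.33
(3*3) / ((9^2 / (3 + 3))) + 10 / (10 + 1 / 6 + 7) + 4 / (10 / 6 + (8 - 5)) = 4556 / 2163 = 2.11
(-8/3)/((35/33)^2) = -2904/1225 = -2.37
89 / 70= 1.27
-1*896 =-896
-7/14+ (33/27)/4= -7/36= -0.19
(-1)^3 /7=-1 /7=-0.14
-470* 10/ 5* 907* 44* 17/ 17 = -37513520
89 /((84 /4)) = 89 /21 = 4.24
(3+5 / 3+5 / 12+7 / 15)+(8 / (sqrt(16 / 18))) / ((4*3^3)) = sqrt(2) / 18+111 / 20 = 5.63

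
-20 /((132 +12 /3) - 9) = -20 /127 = -0.16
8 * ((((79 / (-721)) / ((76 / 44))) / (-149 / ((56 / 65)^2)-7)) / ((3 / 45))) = 15572480 / 424980163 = 0.04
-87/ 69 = -29/ 23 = -1.26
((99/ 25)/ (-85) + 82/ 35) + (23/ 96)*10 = 4.69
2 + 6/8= 11/4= 2.75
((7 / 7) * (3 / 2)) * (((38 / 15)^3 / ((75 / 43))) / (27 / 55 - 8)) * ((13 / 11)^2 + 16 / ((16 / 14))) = -81402612 / 2839375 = -28.67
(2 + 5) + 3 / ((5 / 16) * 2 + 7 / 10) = 491 / 53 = 9.26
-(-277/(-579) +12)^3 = -377149515625/194104539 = -1943.02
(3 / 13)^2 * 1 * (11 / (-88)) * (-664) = 747 / 169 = 4.42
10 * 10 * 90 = 9000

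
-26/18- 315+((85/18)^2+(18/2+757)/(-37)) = -3774395/11988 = -314.85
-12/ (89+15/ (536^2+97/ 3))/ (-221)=60846/ 99731723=0.00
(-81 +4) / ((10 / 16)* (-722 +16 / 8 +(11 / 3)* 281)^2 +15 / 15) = -0.00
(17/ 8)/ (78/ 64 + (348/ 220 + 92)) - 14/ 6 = -1156723/ 500547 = -2.31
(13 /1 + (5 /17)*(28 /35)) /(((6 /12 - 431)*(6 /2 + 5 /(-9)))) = -675 /53669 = -0.01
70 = 70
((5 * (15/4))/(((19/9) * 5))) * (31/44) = 4185/3344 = 1.25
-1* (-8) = 8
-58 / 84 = -29 / 42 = -0.69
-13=-13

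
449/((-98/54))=-12123/49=-247.41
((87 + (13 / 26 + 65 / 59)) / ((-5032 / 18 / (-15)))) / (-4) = -83025 / 69856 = -1.19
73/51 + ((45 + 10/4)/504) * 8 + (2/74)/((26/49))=1152020/515151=2.24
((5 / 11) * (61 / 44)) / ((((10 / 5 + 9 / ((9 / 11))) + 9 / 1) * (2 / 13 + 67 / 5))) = 19825 / 9380888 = 0.00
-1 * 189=-189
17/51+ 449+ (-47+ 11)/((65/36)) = 83732/195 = 429.39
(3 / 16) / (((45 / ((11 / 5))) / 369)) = 1353 / 400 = 3.38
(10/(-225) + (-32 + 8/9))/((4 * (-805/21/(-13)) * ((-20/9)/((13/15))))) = 118469/115000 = 1.03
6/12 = 1/2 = 0.50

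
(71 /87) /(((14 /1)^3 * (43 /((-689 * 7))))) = -48919 /1466472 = -0.03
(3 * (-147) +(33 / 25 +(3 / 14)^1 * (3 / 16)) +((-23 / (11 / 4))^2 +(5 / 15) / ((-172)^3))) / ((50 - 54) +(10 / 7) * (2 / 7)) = 836498299678867 / 8127269145600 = 102.92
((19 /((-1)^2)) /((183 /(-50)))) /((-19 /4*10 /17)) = 340 /183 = 1.86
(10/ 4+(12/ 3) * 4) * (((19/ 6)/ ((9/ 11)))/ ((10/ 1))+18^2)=6481253/ 1080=6001.16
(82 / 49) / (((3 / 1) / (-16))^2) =20992 / 441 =47.60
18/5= 3.60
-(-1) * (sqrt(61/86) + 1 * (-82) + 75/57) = -1533/19 + sqrt(5246)/86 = -79.84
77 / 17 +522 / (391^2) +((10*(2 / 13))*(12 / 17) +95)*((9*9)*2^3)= 123755206819 / 1987453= 62268.24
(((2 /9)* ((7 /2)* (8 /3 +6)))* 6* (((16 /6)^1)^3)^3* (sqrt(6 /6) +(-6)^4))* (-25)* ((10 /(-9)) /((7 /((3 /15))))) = 452609022361600 /1594323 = 283887908.76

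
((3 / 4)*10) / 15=1 / 2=0.50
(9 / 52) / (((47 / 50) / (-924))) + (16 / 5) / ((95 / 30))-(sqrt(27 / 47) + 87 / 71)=-702028089 / 4121195-3 * sqrt(141) / 47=-171.10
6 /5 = 1.20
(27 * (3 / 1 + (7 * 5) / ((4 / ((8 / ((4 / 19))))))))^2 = 328225689 / 4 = 82056422.25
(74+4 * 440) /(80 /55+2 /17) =24497 /21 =1166.52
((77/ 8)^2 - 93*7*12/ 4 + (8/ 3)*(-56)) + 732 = -1277.69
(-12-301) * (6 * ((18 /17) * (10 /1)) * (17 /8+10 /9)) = -1093935 /17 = -64349.12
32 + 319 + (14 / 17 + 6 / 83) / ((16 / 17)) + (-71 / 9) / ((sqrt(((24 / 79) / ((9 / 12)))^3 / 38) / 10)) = 29212 / 83 - 28045*sqrt(1501) / 576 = -1534.40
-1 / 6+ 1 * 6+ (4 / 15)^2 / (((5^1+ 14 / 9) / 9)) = 52489 / 8850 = 5.93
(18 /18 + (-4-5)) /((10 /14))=-56 /5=-11.20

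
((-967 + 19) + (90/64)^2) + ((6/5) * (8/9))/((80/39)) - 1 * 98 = -1043.50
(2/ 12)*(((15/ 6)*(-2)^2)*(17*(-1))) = -85/ 3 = -28.33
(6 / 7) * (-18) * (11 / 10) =-594 / 35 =-16.97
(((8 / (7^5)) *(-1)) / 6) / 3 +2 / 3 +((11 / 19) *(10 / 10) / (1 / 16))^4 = 7363.35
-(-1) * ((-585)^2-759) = 341466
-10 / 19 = -0.53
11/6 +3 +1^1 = 35/6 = 5.83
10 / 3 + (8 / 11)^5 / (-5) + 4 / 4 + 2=15201541 / 2415765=6.29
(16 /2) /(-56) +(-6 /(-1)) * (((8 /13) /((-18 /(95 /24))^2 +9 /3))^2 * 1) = -2499609366523 /18008123885661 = -0.14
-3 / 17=-0.18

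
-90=-90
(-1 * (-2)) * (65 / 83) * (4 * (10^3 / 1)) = 520000 / 83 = 6265.06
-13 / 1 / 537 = -13 / 537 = -0.02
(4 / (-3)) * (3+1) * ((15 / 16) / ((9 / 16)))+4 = -44 / 9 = -4.89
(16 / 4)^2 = 16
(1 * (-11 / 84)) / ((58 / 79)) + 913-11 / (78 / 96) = 899.28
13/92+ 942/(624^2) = 214523/1492608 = 0.14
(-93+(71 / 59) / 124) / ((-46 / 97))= 196.09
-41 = -41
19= 19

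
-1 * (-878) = 878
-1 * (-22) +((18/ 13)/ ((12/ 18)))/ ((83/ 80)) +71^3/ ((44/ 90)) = 17378938361/ 23738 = 732114.68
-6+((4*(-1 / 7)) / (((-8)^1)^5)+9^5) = 3385761793 / 57344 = 59043.00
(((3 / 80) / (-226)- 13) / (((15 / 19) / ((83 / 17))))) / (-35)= 370662811 / 161364000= 2.30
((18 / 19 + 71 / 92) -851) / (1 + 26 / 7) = -10391801 / 57684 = -180.15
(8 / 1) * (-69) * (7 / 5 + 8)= -25944 / 5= -5188.80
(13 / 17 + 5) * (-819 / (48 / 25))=-334425 / 136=-2459.01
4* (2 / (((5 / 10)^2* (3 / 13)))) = 138.67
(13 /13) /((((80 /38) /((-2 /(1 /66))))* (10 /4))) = -627 /25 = -25.08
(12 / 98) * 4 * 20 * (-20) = -9600 / 49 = -195.92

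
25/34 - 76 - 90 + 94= -2423/34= -71.26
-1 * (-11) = 11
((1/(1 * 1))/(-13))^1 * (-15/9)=5/39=0.13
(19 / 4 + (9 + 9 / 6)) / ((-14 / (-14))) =61 / 4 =15.25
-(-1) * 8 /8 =1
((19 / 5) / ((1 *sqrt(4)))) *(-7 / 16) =-133 / 160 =-0.83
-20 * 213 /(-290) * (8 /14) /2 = 852 /203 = 4.20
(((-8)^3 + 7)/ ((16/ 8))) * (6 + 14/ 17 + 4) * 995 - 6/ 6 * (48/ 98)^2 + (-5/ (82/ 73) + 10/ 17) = -9101415763729/ 3346994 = -2719280.57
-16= -16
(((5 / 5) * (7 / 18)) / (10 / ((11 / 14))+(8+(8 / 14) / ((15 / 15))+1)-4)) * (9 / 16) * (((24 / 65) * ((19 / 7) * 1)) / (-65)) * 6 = -13167 / 11906050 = -0.00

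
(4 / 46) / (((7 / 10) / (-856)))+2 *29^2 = 253682 / 161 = 1575.66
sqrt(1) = 1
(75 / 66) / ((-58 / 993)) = -24825 / 1276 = -19.46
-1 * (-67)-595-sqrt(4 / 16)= -1057 / 2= -528.50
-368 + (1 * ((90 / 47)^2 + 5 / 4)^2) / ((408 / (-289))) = -721644437897 / 1873797504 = -385.12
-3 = -3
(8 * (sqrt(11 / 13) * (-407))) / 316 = -9.48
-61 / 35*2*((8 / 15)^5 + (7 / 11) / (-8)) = 148354501 / 1169437500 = 0.13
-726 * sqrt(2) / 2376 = -0.43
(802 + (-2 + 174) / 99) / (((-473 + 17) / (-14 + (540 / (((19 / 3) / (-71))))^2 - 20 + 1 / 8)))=-4210713323105665 / 65187936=-64593444.45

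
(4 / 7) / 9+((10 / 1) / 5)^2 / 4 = 67 / 63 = 1.06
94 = 94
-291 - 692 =-983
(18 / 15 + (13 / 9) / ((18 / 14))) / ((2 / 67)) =63047 / 810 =77.84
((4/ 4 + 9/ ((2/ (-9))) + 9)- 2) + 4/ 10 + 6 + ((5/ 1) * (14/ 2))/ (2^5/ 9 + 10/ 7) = -14976/ 785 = -19.08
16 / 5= 3.20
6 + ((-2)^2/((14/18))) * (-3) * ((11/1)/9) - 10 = -160/7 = -22.86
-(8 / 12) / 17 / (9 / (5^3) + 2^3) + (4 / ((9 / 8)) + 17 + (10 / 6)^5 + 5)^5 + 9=1215938881001535580146136 / 14533541517775779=83664320.88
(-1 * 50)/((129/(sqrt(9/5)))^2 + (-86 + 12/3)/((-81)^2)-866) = -328050/54974537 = -0.01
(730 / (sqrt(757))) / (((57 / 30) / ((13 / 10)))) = 9490 * sqrt(757) / 14383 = 18.15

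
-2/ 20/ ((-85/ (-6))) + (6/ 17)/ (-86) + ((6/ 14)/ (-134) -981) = -989205831/ 1008350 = -981.01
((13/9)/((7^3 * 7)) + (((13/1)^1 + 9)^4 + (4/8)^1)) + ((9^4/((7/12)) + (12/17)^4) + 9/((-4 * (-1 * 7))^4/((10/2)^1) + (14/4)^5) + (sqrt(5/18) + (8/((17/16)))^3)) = sqrt(10)/6 + 7303233495623301377/29696266225206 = 245931.56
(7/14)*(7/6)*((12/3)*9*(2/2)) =21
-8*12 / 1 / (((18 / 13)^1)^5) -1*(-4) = -14.86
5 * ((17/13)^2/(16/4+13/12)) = 17340/10309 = 1.68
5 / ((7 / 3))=15 / 7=2.14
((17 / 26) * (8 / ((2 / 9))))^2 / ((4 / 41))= 959769 / 169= 5679.11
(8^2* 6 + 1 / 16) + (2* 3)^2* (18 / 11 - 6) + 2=40299 / 176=228.97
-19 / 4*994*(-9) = 84987 / 2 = 42493.50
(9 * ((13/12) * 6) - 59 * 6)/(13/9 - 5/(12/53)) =10638/743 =14.32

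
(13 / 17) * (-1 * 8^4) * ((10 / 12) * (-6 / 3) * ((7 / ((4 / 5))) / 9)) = 2329600 / 459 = 5075.38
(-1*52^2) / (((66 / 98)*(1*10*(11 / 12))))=-264992 / 605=-438.00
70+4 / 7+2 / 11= 5448 / 77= 70.75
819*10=8190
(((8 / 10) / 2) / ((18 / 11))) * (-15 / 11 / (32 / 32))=-1 / 3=-0.33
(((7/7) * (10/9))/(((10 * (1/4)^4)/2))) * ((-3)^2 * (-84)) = -43008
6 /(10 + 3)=0.46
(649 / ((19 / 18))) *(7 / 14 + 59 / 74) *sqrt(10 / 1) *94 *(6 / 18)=17569728 *sqrt(10) / 703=79033.23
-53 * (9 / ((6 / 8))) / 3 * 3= -636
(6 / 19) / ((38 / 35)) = 105 / 361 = 0.29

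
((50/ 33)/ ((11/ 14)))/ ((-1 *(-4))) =175/ 363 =0.48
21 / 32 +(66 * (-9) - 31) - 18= -642.34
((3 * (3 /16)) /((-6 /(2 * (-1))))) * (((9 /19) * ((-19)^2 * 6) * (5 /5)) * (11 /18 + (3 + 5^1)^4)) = 12609369 /16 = 788085.56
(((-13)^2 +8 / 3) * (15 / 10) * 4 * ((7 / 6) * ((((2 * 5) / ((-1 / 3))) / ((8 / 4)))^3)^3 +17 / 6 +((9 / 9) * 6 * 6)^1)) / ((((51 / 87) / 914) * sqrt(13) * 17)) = -3673421756174881280 * sqrt(13) / 11271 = -1175114053614897.59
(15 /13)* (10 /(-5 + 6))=150 /13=11.54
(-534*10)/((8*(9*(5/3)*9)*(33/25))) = -2225/594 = -3.75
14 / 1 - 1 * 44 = -30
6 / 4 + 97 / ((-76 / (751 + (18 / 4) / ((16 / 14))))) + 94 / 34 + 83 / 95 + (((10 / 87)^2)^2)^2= -325127305632160780977371 / 339239583707580826560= -958.40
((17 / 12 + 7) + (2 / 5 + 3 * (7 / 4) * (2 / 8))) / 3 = 2431 / 720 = 3.38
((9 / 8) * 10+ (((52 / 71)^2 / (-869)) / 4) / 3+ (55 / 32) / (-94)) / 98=443996618887 / 3874018017408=0.11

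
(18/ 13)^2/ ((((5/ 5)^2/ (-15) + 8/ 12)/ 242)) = 130680/ 169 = 773.25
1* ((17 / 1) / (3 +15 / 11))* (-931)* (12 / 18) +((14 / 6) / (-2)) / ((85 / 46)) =-14802109 / 6120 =-2418.65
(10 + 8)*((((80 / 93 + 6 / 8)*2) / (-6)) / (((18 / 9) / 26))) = -7787 / 62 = -125.60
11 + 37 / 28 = 345 / 28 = 12.32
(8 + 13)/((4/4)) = 21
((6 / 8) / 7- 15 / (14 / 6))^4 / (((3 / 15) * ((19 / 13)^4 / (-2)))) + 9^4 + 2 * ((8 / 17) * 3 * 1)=2086335471274395 / 680871968896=3064.21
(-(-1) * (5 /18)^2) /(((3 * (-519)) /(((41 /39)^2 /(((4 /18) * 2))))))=-42025 /341020368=-0.00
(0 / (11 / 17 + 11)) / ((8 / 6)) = 0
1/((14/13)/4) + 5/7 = 31/7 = 4.43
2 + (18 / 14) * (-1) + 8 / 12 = 29 / 21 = 1.38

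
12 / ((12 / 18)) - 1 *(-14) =32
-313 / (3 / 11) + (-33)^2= -176 / 3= -58.67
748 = 748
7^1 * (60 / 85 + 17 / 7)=21.94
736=736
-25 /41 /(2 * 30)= -0.01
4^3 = 64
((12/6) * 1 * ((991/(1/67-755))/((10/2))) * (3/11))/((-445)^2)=-0.00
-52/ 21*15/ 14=-130/ 49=-2.65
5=5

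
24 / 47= 0.51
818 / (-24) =-409 / 12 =-34.08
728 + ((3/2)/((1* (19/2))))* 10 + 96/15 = 69918/95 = 735.98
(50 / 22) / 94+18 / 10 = 9431 / 5170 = 1.82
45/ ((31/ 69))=3105/ 31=100.16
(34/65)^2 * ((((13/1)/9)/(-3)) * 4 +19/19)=-1156/4563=-0.25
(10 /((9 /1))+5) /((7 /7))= 55 /9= 6.11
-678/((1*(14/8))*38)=-1356/133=-10.20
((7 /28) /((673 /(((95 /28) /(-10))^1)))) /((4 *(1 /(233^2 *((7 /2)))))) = -1031491 /172288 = -5.99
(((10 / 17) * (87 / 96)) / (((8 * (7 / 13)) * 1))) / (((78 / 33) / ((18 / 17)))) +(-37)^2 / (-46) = -176917003 / 5955712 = -29.71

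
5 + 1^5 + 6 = 12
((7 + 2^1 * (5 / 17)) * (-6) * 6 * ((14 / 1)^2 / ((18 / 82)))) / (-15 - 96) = 2197.44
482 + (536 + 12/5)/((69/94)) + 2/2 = 419683/345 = 1216.47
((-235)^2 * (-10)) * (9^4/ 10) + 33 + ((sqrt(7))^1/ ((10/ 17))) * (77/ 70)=-362331192 + 187 * sqrt(7)/ 100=-362331187.05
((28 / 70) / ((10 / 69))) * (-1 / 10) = -69 / 250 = -0.28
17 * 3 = 51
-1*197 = -197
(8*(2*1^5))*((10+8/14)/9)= 1184/63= 18.79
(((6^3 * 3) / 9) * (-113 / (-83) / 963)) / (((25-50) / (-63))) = 56952 / 222025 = 0.26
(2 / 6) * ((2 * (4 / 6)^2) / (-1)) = -8 / 27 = -0.30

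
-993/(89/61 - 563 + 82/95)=5754435/3249128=1.77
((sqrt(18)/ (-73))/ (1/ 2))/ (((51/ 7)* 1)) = -14* sqrt(2)/ 1241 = -0.02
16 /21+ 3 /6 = 53 /42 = 1.26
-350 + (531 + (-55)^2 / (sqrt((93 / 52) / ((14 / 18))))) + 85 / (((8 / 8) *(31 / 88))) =13091 / 31 + 6050 *sqrt(8463) / 279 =2417.15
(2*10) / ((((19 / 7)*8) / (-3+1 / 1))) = -35 / 19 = -1.84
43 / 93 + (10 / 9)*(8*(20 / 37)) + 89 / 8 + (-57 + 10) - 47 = -6409165 / 82584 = -77.61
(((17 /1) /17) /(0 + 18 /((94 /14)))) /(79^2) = 47 /786366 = 0.00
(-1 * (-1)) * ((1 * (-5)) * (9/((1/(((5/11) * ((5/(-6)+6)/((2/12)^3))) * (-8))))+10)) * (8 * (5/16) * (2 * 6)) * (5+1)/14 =2347305.19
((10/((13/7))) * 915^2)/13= 58605750/169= 346779.59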